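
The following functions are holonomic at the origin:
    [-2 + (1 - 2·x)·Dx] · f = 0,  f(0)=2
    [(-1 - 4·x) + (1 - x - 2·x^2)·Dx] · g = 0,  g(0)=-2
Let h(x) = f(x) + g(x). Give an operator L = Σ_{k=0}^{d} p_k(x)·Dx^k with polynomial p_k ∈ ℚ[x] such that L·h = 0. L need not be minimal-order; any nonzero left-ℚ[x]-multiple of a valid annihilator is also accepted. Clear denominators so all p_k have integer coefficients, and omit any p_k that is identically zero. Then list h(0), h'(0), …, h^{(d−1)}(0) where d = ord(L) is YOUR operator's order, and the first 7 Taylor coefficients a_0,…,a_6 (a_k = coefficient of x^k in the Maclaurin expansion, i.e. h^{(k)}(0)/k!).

L = -4 + (-2 - 8·x)·Dx + (1 - x - 2·x^2)·Dx^2  (order 2).
h: a_k = 0, 2, 2, 6, 10, 22, 42, …
ICs: h(0) = 0, h′(0) = 2.

f: a_k = 2, 4, 8, 16, 32, 64, 128, …
g: a_k = -2, -2, -6, -10, -22, -42, -86, …
f+g: L₀ = lclm(L_f,L_g), ord ≤ 1+1.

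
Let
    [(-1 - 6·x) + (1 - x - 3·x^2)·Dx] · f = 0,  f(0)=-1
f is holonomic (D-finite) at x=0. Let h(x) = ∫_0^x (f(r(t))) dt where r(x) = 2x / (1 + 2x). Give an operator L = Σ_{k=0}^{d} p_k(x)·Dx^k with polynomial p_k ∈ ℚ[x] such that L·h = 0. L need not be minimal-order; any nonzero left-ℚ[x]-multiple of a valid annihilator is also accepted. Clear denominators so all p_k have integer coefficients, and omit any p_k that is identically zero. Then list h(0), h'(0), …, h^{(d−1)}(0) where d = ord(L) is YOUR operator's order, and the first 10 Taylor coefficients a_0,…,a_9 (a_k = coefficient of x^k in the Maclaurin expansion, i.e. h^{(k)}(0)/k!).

f: a_k = -1, -1, -4, -7, -19, -40, -97, -217, -508, -1159, …
f∘r: x↦r, Dx↦Dx/r' in L_f ⇒ L₀.
∫: right-multiply L₀ by Dx.
L = (2 + 28·x)·Dx + (-1 - 4·x + 8·x^2 + 24·x^3)·Dx^2  (order 2).
h: a_k = 0, -1, -1, -4, 0, -144/5, 48, -2304/7, 1008, -4864, …
ICs: h(0) = 0, h′(0) = -1.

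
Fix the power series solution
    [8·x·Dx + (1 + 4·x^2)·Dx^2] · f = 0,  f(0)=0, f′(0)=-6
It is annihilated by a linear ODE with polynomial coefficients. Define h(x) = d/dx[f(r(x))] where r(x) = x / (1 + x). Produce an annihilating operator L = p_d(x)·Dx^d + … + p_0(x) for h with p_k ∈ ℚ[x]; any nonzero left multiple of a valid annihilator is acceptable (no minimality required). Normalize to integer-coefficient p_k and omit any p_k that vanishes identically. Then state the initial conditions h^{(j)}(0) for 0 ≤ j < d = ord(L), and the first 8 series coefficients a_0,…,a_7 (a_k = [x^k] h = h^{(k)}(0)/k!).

L = (2 + 10·x) + (1 + 2·x + 5·x^2)·Dx  (order 1).
h: a_k = -6, 12, 6, -72, 114, 132, -834, 1008, …
ICs: h(0) = -6.

f: a_k = 0, -6, 0, 8, 0, -96/5, 0, 384/7, …
Change of var in L_f (x↦r) gives L₀.
Derive L from L₀ (diff closure).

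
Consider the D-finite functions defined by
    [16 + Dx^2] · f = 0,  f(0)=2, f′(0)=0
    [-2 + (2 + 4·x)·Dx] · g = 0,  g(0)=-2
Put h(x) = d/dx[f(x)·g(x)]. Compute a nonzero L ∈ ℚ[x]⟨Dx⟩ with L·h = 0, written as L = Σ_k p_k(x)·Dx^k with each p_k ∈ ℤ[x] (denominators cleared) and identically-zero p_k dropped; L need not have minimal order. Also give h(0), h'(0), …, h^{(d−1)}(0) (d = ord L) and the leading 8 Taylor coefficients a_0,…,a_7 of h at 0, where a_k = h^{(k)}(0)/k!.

f: a_k = 2, 0, -16, 0, 64/3, 0, -512/45, 0, …
g: a_k = -2, -2, 1, -1, 5/4, -7/4, 21/8, -33/8, …
Sym-product of L_f,L_g gives L₀ (≤ ord 2).
h=h₀': d/dx-closure on L₀ ⇒ L.
L = (413 + 2688·x + 6784·x^2 + 8192·x^3 + 4096·x^4) + (-26 - 180·x - 384·x^2 - 256·x^3)·Dx + (19 + 140·x + 396·x^2 + 512·x^3 + 256·x^4)·Dx^2  (order 2).
h: a_k = -4, 68, 90, -674/3, -905/6, 5281/30, 26677/180, -199649/1260, …
ICs: h(0) = -4, h′(0) = 68.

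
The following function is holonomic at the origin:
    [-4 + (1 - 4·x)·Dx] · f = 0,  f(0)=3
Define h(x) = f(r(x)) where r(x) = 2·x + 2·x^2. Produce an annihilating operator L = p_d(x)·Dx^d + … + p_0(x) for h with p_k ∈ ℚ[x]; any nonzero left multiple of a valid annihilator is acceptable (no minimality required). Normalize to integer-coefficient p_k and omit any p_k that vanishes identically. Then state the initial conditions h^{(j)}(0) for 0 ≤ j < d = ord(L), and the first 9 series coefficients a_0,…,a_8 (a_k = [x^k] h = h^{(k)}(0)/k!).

L = (8 + 16·x) + (-1 + 8·x + 8·x^2)·Dx  (order 1).
h: a_k = 3, 24, 216, 1920, 17088, 152064, 1353216, 12042240, 107163648, …
ICs: h(0) = 3.

f: a_k = 3, 12, 48, 192, 768, 3072, 12288, 49152, 196608, …
h₀=f(r): pull back L_f along r ⇒ L₀.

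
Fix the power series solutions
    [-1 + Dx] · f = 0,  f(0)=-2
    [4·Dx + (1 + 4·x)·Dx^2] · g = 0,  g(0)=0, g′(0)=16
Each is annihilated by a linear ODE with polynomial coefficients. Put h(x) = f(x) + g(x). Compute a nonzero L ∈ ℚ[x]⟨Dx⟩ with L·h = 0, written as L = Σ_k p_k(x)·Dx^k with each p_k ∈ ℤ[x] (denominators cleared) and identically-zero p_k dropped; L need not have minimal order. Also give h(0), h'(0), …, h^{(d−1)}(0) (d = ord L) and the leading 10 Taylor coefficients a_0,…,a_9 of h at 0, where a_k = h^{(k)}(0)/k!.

L = (-36 - 16·x)·Dx + (31 - 8·x - 16·x^2)·Dx^2 + (5 + 24·x + 16·x^2)·Dx^3  (order 3).
h: a_k = -2, 14, -33, 85, -3073/12, 49151/60, -983041/360, 23592959/2520, -660602881/20160, 21139292159/181440, …
ICs: h(0) = -2, h′(0) = 14, h′′(0) = -66.

f: a_k = -2, -2, -1, -1/3, -1/12, -1/60, -1/360, -1/2520, -1/20160, -1/181440, …
g: a_k = 0, 16, -32, 256/3, -256, 4096/5, -8192/3, 65536/7, -32768, 1048576/9, …
Sum ⇒ L₀ = lclm(L_f,L_g) in ℚ(x)⟨Dx⟩.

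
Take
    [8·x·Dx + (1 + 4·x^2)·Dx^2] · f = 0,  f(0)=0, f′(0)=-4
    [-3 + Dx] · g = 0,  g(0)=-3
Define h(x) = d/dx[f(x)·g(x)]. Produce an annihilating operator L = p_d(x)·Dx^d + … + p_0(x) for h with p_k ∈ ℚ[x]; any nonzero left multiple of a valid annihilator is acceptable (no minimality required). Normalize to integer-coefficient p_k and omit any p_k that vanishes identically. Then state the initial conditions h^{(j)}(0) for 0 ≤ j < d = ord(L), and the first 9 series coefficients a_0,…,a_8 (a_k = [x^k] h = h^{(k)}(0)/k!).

f: a_k = 0, -4, 0, 16/3, 0, -64/5, 0, 256/7, 0, …
g: a_k = -3, -9, -27/2, -27/2, -81/8, -243/40, -243/80, -729/560, -2187/4480, …
f·g: L₀ = L_f ⊗_s L_g, ord ≤ 2·1.
Differentiate: ansatz ord ≤ ord L₀ ⇒ L.
L = (3 - 144·x + 504·x^2 - 576·x^3 + 432·x^4) + (-10 + 72·x - 240·x^2 + 288·x^3 - 288·x^4)·Dx + (3 - 8·x + 24·x^2 - 32·x^3 + 48·x^4)·Dx^2  (order 2).
h: a_k = 12, 72, 114, 24, 69/2, 405, 2973/20, -10278/7, -74649/224, …
ICs: h(0) = 12, h′(0) = 72.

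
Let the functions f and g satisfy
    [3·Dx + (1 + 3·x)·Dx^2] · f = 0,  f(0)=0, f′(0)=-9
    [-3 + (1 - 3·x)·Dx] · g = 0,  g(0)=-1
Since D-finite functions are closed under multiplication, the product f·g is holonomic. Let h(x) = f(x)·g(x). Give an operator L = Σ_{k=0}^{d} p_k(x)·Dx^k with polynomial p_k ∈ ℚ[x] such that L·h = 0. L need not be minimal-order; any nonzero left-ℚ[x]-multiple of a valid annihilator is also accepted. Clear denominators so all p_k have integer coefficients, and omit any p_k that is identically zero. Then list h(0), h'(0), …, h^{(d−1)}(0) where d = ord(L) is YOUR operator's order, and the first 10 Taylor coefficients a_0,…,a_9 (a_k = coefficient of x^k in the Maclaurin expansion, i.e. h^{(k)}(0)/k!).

L = 9 + (3 + 27·x)·Dx + (-1 + 9·x^2)·Dx^2  (order 2).
h: a_k = 0, 9, 27/2, 135/2, 567/4, 11421/20, 26973/20, 697653/140, 3497013/280, 12328119/280, …
ICs: h(0) = 0, h′(0) = 9.

f: a_k = 0, -9, 27/2, -27, 243/4, -729/5, 729/2, -6561/7, 19683/8, -6561, …
g: a_k = -1, -3, -9, -27, -81, -243, -729, -2187, -6561, -19683, …
Product ⇒ symmetric product L₀, ord ≤ 2.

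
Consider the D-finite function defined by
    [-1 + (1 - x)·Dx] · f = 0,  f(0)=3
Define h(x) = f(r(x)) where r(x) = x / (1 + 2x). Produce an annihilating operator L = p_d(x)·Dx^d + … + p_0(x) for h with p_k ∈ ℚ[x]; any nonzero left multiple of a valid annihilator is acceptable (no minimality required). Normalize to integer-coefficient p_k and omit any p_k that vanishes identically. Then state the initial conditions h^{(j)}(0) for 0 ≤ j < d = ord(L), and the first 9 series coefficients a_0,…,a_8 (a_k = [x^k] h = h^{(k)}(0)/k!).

f: a_k = 3, 3, 3, 3, 3, 3, 3, 3, 3, …
L₀ from L_f via x↦r, Dx↦r'^{-1}Dx.
L = -1 + (1 + 3·x + 2·x^2)·Dx  (order 1).
h: a_k = 3, 3, -3, 3, -3, 3, -3, 3, -3, …
ICs: h(0) = 3.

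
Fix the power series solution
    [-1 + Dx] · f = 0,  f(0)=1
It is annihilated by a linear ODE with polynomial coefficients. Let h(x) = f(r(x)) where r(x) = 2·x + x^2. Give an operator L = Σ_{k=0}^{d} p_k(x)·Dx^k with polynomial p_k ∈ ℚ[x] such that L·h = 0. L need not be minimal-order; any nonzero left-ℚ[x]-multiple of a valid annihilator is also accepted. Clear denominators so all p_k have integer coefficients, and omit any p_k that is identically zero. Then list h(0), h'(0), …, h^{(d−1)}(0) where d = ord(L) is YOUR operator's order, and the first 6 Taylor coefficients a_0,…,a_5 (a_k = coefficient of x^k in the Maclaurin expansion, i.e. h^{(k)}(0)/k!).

f: a_k = 1, 1, 1/2, 1/6, 1/24, 1/120, …
f∘r: x↦r, Dx↦Dx/r' in L_f ⇒ L₀.
L = (-2 - 2·x) + Dx  (order 1).
h: a_k = 1, 2, 3, 10/3, 19/6, 13/5, …
ICs: h(0) = 1.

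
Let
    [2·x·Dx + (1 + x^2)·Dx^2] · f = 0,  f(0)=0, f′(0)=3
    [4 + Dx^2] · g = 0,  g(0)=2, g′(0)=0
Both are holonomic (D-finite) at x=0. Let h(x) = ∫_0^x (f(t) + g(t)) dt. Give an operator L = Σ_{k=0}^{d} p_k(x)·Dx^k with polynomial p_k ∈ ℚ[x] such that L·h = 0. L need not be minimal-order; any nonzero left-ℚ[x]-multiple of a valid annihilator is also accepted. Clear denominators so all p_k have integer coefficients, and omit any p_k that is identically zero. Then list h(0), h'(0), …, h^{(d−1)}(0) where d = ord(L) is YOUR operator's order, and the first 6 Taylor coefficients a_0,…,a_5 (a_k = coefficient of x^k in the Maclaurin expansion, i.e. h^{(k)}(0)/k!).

f: a_k = 0, 3, 0, -1, 0, 3/5, …
g: a_k = 2, 0, -4, 0, 4/3, 0, …
Weyl lclm of L_f,L_g ⇒ L₀ (ord ≤ 4).
h=∫h₀ ⇒ L = L₀·Dx.
L = (-32·x + 80·x^3 + 16·x^5)·Dx^2 + (4 + 32·x^2 + 36·x^4 + 8·x^6)·Dx^3 + (-8·x + 20·x^3 + 4·x^5)·Dx^4 + (1 + 8·x^2 + 9·x^4 + 2·x^6)·Dx^5  (order 5).
h: a_k = 0, 2, 3/2, -4/3, -1/4, 4/15, …
ICs: h(0) = 0, h′(0) = 2, h′′(0) = 3, h′′′(0) = -8, h′′′′(0) = -6.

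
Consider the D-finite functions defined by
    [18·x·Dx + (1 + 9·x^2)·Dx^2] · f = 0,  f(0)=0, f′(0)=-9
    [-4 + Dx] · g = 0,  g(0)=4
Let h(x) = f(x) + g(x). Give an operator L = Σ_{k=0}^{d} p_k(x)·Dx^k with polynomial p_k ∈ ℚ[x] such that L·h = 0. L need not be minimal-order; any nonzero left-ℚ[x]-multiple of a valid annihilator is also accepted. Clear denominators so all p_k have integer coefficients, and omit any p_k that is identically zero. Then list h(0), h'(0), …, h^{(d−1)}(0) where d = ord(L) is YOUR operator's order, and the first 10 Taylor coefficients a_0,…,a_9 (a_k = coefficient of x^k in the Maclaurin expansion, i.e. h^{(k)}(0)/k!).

L = (36 - 144·x - 972·x^2 - 1296·x^3)·Dx + (-17 + 99·x^2 - 648·x^4)·Dx^2 + (2 + 9·x + 36·x^2 + 81·x^3 + 162·x^4)·Dx^3  (order 3).
h: a_k = 4, 7, 32, 209/3, 128/3, -335/3, 1024/45, 42763/45, 2048/315, -18592243/2835, …
ICs: h(0) = 4, h′(0) = 7, h′′(0) = 64.

f: a_k = 0, -9, 0, 27, 0, -729/5, 0, 6561/7, 0, -6561, …
g: a_k = 4, 16, 32, 128/3, 128/3, 512/15, 1024/45, 4096/315, 2048/315, 8192/2835, …
h₀=f+g: left-lcm gives L₀, ord ≤ 3.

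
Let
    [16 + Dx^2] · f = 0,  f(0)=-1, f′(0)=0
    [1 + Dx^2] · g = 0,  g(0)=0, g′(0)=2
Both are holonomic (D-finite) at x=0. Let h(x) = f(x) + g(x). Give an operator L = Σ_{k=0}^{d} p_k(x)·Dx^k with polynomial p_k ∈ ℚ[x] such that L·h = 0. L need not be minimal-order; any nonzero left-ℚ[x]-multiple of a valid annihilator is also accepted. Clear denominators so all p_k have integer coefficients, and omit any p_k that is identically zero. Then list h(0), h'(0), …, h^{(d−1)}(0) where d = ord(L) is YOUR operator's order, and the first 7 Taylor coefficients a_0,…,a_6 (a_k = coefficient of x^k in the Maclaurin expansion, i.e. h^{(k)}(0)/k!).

L = 16 + 17·Dx^2 + Dx^4  (order 4).
h: a_k = -1, 2, 8, -1/3, -32/3, 1/60, 256/45, …
ICs: h(0) = -1, h′(0) = 2, h′′(0) = 16, h′′′(0) = -2.

f: a_k = -1, 0, 8, 0, -32/3, 0, 256/45, …
g: a_k = 0, 2, 0, -1/3, 0, 1/60, 0, …
h₀=f+g: left-lcm gives L₀, ord ≤ 4.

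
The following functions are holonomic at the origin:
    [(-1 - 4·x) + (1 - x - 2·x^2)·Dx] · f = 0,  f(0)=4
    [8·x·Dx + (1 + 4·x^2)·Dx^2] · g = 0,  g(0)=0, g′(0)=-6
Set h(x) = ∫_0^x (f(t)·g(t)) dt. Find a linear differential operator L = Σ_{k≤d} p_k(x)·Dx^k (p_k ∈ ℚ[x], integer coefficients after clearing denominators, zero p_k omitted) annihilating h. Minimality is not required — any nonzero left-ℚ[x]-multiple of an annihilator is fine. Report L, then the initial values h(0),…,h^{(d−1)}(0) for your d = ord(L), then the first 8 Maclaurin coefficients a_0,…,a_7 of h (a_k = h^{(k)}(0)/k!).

f: a_k = 4, 4, 12, 20, 44, 84, 172, 340, …
g: a_k = 0, -6, 0, 8, 0, -96/5, 0, 384/7, …
Product ⇒ symmetric product L₀, ord ≤ 2.
Integrate: L := L₀·Dx.
L = (4 + 8·x + 48·x^2)·Dx + (2 + 16·x^2 + 48·x^3)·Dx^2 + (-1 + x - 2·x^2 + 4·x^3 + 8·x^4)·Dx^3  (order 3).
h: a_k = 0, 0, -12, -8, -10, -88/5, -204/5, -2104/35, …
ICs: h(0) = 0, h′(0) = 0, h′′(0) = -24.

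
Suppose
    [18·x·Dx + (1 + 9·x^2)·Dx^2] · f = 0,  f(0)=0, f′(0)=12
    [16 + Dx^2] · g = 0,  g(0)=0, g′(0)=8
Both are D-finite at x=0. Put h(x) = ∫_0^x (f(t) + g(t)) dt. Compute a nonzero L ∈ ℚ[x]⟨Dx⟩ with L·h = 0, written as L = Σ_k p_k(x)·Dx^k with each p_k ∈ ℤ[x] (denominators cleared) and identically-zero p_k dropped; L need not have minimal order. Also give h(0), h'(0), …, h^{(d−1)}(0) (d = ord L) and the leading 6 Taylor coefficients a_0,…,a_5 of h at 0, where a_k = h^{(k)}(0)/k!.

L = (-13248·x + 181440·x^3 + 186624·x^5)·Dx^2 + (-16 + 6048·x^2 + 66096·x^4 + 93312·x^6)·Dx^3 + (-828·x + 11340·x^3 + 11664·x^5)·Dx^4 + (-1 + 378·x^2 + 4131·x^4 + 5832·x^6)·Dx^5  (order 5).
h: a_k = 0, 0, 10, 0, -43/3, 0, …
ICs: h(0) = 0, h′(0) = 0, h′′(0) = 20, h′′′(0) = 0, h′′′′(0) = -344.

f: a_k = 0, 12, 0, -36, 0, 972/5, …
g: a_k = 0, 8, 0, -64/3, 0, 256/15, …
Sum ⇒ L₀ = lclm(L_f,L_g) in ℚ(x)⟨Dx⟩.
h=∫₀ˣh₀: take L = L₀·Dx.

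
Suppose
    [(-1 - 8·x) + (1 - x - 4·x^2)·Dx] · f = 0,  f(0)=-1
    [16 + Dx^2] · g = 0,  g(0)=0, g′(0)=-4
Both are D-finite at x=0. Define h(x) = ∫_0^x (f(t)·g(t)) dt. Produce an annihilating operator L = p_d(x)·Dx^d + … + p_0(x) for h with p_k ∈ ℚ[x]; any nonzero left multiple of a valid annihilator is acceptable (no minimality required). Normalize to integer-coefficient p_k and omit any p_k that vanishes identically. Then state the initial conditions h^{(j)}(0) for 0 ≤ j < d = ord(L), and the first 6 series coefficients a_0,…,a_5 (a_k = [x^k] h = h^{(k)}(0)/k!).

f: a_k = -1, -1, -5, -9, -29, -65, …
g: a_k = 0, -4, 0, 32/3, 0, -128/15, …
h₀=f·g: eliminate ⇒ L₀, order ≤ 1·2.
h=∫h₀ ⇒ L = L₀·Dx.
L = (-8 + 16·x + 64·x^2)·Dx + (2 + 16·x)·Dx^2 + (-1 + x + 4·x^2)·Dx^3  (order 3).
h: a_k = 0, 0, 2, 4/3, 7/3, 76/15, …
ICs: h(0) = 0, h′(0) = 0, h′′(0) = 4.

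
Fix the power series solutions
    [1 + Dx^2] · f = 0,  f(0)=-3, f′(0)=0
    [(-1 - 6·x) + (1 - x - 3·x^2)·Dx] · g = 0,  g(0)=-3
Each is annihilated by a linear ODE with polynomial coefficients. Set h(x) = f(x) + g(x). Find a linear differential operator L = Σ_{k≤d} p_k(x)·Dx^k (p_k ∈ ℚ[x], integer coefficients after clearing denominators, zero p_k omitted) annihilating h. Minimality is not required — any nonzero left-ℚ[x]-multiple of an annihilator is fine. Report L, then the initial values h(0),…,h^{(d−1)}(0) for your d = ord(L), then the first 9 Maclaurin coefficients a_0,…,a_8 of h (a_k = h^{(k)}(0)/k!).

L = (-43 - 292·x - 307·x^2 - 624·x^3 - 45·x^4 - 54·x^5) + (9 + 7·x + 6·x^2 - 91·x^3 - 144·x^4 - 27·x^5 - 27·x^6)·Dx + (-43 - 292·x - 307·x^2 - 624·x^3 - 45·x^4 - 54·x^5)·Dx^2 + (9 + 7·x + 6·x^2 - 91·x^3 - 144·x^4 - 27·x^5 - 27·x^6)·Dx^3  (order 3).
h: a_k = -6, -3, -21/2, -21, -457/8, -120, -69839/240, -651, -20482561/13440, …
ICs: h(0) = -6, h′(0) = -3, h′′(0) = -21.

f: a_k = -3, 0, 3/2, 0, -1/8, 0, 1/240, 0, -1/13440, …
g: a_k = -3, -3, -12, -21, -57, -120, -291, -651, -1524, …
L₀ := lclm(L_f,L_g); ord L₀ ≤ 2+1.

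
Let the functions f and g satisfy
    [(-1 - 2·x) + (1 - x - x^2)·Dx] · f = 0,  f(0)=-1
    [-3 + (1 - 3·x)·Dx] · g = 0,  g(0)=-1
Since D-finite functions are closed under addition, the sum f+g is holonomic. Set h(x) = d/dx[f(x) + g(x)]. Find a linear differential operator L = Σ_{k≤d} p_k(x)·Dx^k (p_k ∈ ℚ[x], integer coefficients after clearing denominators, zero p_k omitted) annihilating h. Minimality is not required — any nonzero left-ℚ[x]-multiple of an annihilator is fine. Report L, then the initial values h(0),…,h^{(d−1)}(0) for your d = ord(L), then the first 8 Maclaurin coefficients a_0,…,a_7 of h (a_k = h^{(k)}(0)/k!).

f: a_k = -1, -1, -2, -3, -5, -8, -13, -21, …
g: a_k = -1, -3, -9, -27, -81, -243, -729, -2187, …
f+g: L₀ = lclm(L_f,L_g), ord ≤ 1+1.
h=h₀': d/dx-closure on L₀ ⇒ L.
L = (54 + 72·x + 216·x^2 - 72·x^3 + 54·x^4) + (-18 - 30·x + 90·x^2 + 120·x^3 - 45·x^4 + 54·x^5)·Dx + (1 + 2·x - 25·x^2 + 30·x^3 - 3·x^5 + 9·x^6)·Dx^2  (order 2).
h: a_k = -4, -22, -90, -344, -1255, -4452, -15456, -52760, …
ICs: h(0) = -4, h′(0) = -22.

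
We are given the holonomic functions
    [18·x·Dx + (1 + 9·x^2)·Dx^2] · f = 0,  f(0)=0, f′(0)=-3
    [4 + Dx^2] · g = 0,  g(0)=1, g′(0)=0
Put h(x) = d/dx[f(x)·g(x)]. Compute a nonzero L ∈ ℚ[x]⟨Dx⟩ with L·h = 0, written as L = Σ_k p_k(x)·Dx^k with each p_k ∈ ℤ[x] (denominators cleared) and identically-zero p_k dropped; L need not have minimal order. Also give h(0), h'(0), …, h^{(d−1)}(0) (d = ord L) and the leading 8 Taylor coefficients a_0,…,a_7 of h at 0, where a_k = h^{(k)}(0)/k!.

L = (52480 + 1115424·x^2 + 18751824·x^4 + 15209856·x^6 + 3464208·x^8 - 11337408·x^10 + 34012224·x^12) + (31032·x + 1320624·x^3 + 10701720·x^5 + 13646880·x^7 + 18895680·x^9 + 34012224·x^11)·Dx + (13640 + 300780·x^2 + 4978584·x^4 + 5269212·x^6 + 3621672·x^8 + 2834352·x^10 + 17006112·x^12)·Dx^2 + (7758·x + 330156·x^3 + 2675430·x^5 + 3411720·x^7 + 4723920·x^9 + 8503056·x^11)·Dx^3 + (130 + 5481·x^2 + 72657·x^4 + 366687·x^6 + 688905·x^8 + 1417176·x^10 + 2125764·x^12)·Dx^4  (order 4).
h: a_k = -3, 0, 45, 0, -343, 0, 43669/15, 0, …
ICs: h(0) = -3, h′(0) = 0, h′′(0) = 90, h′′′(0) = 0.

f: a_k = 0, -3, 0, 9, 0, -243/5, 0, 2187/7, …
g: a_k = 1, 0, -2, 0, 2/3, 0, -4/45, 0, …
L₀ := L_f ⊗_s L_g (sym. prod.), ord ≤ 4.
Differentiate: ansatz ord ≤ ord L₀ ⇒ L.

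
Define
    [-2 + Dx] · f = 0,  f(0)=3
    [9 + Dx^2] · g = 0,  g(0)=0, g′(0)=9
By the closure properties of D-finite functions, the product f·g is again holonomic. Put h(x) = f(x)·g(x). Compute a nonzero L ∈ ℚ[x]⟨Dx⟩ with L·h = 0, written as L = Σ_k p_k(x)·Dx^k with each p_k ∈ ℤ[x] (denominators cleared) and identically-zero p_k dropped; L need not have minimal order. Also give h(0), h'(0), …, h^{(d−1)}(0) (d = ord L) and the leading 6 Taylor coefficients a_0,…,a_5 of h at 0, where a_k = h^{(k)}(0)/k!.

f: a_k = 3, 6, 6, 4, 2, 4/5, …
g: a_k = 0, 9, 0, -27/2, 0, 243/40, …
Product ⇒ symmetric product L₀, ord ≤ 2.
L = 13 - 4·Dx + Dx^2  (order 2).
h: a_k = 0, 27, 54, 27/2, -45, -1791/40, …
ICs: h(0) = 0, h′(0) = 27.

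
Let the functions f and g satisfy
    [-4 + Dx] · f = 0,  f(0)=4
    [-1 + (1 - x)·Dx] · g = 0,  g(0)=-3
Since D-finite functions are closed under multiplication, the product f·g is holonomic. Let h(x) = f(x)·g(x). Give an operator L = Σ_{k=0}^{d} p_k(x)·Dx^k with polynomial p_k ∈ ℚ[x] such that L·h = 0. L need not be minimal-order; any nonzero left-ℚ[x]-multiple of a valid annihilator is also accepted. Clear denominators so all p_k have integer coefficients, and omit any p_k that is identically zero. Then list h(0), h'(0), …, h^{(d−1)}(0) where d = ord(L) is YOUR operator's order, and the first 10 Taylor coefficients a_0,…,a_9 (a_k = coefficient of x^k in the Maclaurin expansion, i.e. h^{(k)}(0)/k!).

f: a_k = 4, 16, 32, 128/3, 128/3, 512/15, 1024/45, 4096/315, 2048/315, 8192/2835, …
g: a_k = -3, -3, -3, -3, -3, -3, -3, -3, -3, -3, …
Sym-product of L_f,L_g gives L₀ (≤ ord 1).
L = (5 - 4·x) + (-1 + x)·Dx  (order 1).
h: a_k = -12, -60, -156, -284, -412, -2572/5, -1748/3, -65276/105, -67324/105, -614108/945, …
ICs: h(0) = -12.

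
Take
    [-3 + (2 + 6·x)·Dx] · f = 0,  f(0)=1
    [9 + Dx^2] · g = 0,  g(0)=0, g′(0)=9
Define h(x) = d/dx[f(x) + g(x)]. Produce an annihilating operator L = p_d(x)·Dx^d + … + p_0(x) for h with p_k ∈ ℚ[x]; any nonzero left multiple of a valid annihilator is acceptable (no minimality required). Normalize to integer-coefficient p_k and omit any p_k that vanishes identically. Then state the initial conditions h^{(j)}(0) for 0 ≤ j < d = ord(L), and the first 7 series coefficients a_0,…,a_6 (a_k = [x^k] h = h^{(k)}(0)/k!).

L = (-513 - 648·x - 972·x^2) + (-126 - 810·x - 1944·x^2 - 1944·x^3)·Dx + (-57 - 72·x - 108·x^2)·Dx^2 + (-14 - 90·x - 216·x^2 - 216·x^3)·Dx^3  (order 3).
h: a_k = 21/2, -9/4, -567/16, -405/32, 16281/256, -45927/512, 2432673/10240, …
ICs: h(0) = 21/2, h′(0) = -9/4, h′′(0) = -567/8.

f: a_k = 1, 3/2, -9/8, 27/16, -405/128, 1701/256, -15309/1024, …
g: a_k = 0, 9, 0, -27/2, 0, 243/40, 0, …
h₀=f+g: left-lcm gives L₀, ord ≤ 3.
h=h₀': d/dx-closure on L₀ ⇒ L.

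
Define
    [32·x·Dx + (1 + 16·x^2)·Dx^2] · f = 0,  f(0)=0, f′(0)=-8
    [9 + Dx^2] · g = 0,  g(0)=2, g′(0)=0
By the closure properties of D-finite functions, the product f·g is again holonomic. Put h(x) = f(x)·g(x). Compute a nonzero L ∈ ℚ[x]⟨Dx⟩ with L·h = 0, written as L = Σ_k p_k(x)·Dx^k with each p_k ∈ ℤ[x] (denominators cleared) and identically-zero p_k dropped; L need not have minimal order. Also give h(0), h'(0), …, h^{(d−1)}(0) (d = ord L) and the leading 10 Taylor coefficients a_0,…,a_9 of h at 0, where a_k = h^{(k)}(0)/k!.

f: a_k = 0, -8, 0, 128/3, 0, -2048/5, 0, 32768/7, 0, -524288/9, …
g: a_k = 2, 0, -9, 0, 27/4, 0, -81/40, 0, 729/2240, 0, …
h₀=f·g: eliminate ⇒ L₀, order ≤ 2·2.
L = (16425 + 696384·x^2 + 2778624·x^4 + 11943936·x^6 + 47775744·x^8) + (23616·x + 543744·x^3 + 3981312·x^5 + 21233664·x^7)·Dx + (2050 + 87168·x^2 + 470016·x^4 + 2654208·x^6 + 10616832·x^8)·Dx^2 + (2624·x + 60416·x^3 + 442368·x^5 + 2359296·x^7)·Dx^3 + (25 + 1088·x^2 + 17920·x^4 + 147456·x^6 + 589824·x^8)·Dx^4  (order 4).
h: a_k = 0, -16, 0, 472/3, 0, -6286/5, 0, 467351/35, 0, -81392237/504, …
ICs: h(0) = 0, h′(0) = -16, h′′(0) = 0, h′′′(0) = 944.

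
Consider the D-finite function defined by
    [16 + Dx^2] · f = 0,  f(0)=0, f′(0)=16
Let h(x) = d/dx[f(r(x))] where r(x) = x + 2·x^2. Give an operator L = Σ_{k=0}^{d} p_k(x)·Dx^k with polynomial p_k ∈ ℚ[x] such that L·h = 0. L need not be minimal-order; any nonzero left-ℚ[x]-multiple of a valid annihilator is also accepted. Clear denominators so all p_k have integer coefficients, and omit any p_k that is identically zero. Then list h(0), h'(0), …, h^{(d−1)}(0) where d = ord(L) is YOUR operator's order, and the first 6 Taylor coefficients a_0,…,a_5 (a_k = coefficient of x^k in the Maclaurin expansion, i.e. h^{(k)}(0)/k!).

L = (64 + 256·x + 1536·x^2 + 4096·x^3 + 4096·x^4) + (-12 - 48·x)·Dx + (1 + 8·x + 16·x^2)·Dx^2  (order 2).
h: a_k = 16, 64, -128, -1024, -7168/3, 0, …
ICs: h(0) = 16, h′(0) = 64.

f: a_k = 0, 16, 0, -128/3, 0, 512/15, …
h₀=f(r): pull back L_f along r ⇒ L₀.
Differentiate: ansatz ord ≤ ord L₀ ⇒ L.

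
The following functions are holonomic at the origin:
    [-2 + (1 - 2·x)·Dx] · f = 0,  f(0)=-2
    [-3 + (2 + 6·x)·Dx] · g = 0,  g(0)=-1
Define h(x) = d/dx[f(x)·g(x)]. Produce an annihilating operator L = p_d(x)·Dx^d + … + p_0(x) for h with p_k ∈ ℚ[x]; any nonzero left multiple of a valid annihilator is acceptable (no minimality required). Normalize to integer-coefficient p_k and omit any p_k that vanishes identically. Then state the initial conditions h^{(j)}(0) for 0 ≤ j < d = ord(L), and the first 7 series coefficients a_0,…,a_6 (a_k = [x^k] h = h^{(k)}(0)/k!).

f: a_k = -2, -4, -8, -16, -32, -64, -128, …
g: a_k = -1, -3/2, 9/8, -27/16, 405/128, -1701/256, 15309/1024, …
f·g: L₀ = L_f ⊗_s L_g, ord ≤ 1·1.
h₀' ⇒ L via d/dx closure of L₀.
L = (47 + 252·x + 108·x^2) + (-14 - 26·x + 72·x^2 + 72·x^3)·Dx  (order 1).
h: a_k = 7, 47/2, 645/8, 3035/16, 69205/128, 286257/256, 3176929/1024, …
ICs: h(0) = 7.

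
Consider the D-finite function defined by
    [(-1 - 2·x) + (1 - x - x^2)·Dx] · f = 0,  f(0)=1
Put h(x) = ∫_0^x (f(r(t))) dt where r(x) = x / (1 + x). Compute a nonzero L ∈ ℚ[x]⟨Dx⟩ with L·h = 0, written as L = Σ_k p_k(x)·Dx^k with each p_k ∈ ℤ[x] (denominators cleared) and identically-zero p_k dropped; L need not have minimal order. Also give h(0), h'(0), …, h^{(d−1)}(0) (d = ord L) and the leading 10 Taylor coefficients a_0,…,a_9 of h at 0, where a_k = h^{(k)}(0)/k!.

f: a_k = 1, 1, 2, 3, 5, 8, 13, 21, 34, 55, …
h₀=f(r): pull back L_f along r ⇒ L₀.
h=∫₀ˣh₀: take L = L₀·Dx.
L = (1 + 3·x)·Dx + (-1 - 2·x + x^3)·Dx^2  (order 2).
h: a_k = 0, 1, 1/2, 1/3, 0, 1/5, -1/6, 2/7, -3/8, 5/9, …
ICs: h(0) = 0, h′(0) = 1.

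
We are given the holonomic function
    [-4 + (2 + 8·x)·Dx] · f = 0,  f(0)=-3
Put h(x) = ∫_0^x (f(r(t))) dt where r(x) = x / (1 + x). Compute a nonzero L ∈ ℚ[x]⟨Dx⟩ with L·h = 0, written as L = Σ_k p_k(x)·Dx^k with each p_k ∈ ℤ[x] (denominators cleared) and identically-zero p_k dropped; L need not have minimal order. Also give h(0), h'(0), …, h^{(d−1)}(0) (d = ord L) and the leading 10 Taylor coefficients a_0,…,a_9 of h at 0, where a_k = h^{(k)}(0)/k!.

f: a_k = -3, -6, 6, -12, 30, -84, 252, -792, 2574, -8580, …
h₀=f(r): pull back L_f along r ⇒ L₀.
h=∫₀ˣh₀: take L = L₀·Dx.
L = -2·Dx + (1 + 6·x + 5·x^2)·Dx^2  (order 2).
h: a_k = 0, -3, -3, 4, -15/2, 18, -51, 1128/7, -2193/4, 5900/3, …
ICs: h(0) = 0, h′(0) = -3.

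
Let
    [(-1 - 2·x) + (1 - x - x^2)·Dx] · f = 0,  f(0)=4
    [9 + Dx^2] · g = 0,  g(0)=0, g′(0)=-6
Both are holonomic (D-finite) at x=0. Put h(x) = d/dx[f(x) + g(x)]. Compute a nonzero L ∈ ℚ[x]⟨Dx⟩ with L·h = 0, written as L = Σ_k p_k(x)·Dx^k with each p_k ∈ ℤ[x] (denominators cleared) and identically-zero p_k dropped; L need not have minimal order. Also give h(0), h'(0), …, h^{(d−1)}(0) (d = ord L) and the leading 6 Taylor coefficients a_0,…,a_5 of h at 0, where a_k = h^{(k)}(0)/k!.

f: a_k = 4, 4, 8, 12, 20, 32, …
g: a_k = 0, -6, 0, 9, 0, -81/20, …
f+g: L₀ = lclm(L_f,L_g), ord ≤ 1+2.
Differentiate: ansatz ord ≤ ord L₀ ⇒ L.
L = (468 + 1026·x + 1170·x^2 + 450·x^3 + 630·x^4 + 486·x^5 + 162·x^6) + (-81 - 63·x + 252·x^2 + 45·x^3 - 90·x^4 + 153·x^5 + 189·x^6 + 54·x^7)·Dx + (52 + 114·x + 130·x^2 + 50·x^3 + 70·x^4 + 54·x^5 + 18·x^6)·Dx^2 + (-9 - 7·x + 28·x^2 + 5·x^3 - 10·x^4 + 17·x^5 + 21·x^6 + 6·x^7)·Dx^3  (order 3).
h: a_k = -2, 16, 63, 80, 559/4, 312, …
ICs: h(0) = -2, h′(0) = 16, h′′(0) = 126.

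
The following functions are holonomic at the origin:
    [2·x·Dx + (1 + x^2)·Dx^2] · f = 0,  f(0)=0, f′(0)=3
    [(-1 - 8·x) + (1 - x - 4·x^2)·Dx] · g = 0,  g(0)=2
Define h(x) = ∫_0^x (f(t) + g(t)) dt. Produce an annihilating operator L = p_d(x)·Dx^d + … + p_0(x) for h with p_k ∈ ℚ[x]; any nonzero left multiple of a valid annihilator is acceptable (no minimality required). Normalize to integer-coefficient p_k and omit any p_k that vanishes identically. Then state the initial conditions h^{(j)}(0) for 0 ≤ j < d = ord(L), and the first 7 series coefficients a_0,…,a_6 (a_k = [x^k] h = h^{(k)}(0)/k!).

f: a_k = 0, 3, 0, -1, 0, 3/5, 0, …
g: a_k = 2, 2, 10, 18, 58, 130, 362, …
f+g: L₀ = lclm(L_f,L_g), ord ≤ 2+1.
∫: right-multiply L₀ by Dx.
L = (10 - 40·x - 478·x^2 - 864·x^3 - 2496·x^4 - 384·x^6)·Dx^2 + (-28 - 246·x - 316·x^2 - 1182·x^3 - 752·x^4 - 2048·x^5 - 48·x^6 - 384·x^7)·Dx^3 + (5 + 8·x + 32·x^2 - 104·x^3 - 197·x^4 - 128·x^5 - 288·x^6 - 16·x^7 - 64·x^8)·Dx^4  (order 4).
h: a_k = 0, 2, 5/2, 10/3, 17/4, 58/5, 653/30, …
ICs: h(0) = 0, h′(0) = 2, h′′(0) = 5, h′′′(0) = 20.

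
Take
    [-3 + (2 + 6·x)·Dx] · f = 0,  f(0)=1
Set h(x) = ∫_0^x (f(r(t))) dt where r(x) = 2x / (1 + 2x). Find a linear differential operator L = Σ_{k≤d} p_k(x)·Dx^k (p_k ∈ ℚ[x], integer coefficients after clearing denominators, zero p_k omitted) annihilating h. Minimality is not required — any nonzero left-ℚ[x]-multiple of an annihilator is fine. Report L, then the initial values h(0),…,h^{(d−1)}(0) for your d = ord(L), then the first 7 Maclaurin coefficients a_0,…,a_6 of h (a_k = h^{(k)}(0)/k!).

L = -3·Dx + (1 + 10·x + 16·x^2)·Dx^2  (order 2).
h: a_k = 0, 1, 3/2, -7/2, 87/8, -1677/40, 3023/16, …
ICs: h(0) = 0, h′(0) = 1.

f: a_k = 1, 3/2, -9/8, 27/16, -405/128, 1701/256, -15309/1024, …
L₀ from L_f via x↦r, Dx↦r'^{-1}Dx.
Integrate: L := L₀·Dx.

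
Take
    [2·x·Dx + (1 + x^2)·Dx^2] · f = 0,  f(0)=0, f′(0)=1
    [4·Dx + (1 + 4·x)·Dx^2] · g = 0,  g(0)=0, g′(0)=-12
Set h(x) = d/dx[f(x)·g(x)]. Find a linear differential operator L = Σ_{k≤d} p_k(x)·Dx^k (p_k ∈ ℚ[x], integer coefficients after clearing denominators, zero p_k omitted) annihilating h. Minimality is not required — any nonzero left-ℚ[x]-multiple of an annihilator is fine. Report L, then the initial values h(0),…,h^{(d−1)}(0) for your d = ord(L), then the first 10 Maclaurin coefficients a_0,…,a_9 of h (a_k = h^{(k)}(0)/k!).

f: a_k = 0, 1, 0, -1/3, 0, 1/5, 0, -1/7, 0, 1/9, …
g: a_k = 0, -12, 24, -64, 192, -3072/5, 2048, -49152/7, 24576, -262144/3, …
f·g: L₀ = L_f ⊗_s L_g, ord ≤ 2·2.
Derive L from L₀ (diff closure).
L = (144 + 896·x + 560·x^2 + 2304·x^3 + 1920·x^4 + 3328·x^5 + 256·x^7) + (132 + 304·x + 2252·x^2 + 4144·x^3 + 8896·x^4 + 5952·x^5 + 8960·x^6 + 192·x^7 + 896·x^8)·Dx + (72 + 376·x + 912·x^2 + 2808·x^3 + 3720·x^4 + 6288·x^5 + 3072·x^6 + 4368·x^7 + 192·x^8 + 512·x^9)·Dx^2 + (5 + 48·x + 178·x^2 + 416·x^3 + 729·x^4 + 720·x^5 + 1008·x^6 + 384·x^7 + 516·x^8 + 32·x^9 + 64·x^10)·Dx^3  (order 3).
h: a_k = 0, -24, 72, -240, 920, -17864/5, 69608/5, -54624, 7537416/35, -89413624/105, …
ICs: h(0) = 0, h′(0) = -24, h′′(0) = 144.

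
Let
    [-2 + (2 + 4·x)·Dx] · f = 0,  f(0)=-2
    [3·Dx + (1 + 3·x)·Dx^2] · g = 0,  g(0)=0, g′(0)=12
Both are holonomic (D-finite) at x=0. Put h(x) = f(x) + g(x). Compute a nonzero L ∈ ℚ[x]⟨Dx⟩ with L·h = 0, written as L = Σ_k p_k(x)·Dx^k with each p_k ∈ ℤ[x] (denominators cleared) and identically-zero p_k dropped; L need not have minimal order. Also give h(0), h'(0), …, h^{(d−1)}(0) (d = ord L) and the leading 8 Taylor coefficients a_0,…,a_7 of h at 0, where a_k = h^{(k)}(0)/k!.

L = (9 + 9·x)·Dx + (15 + 54·x + 45·x^2)·Dx^2 + (2 + 13·x + 27·x^2 + 18·x^3)·Dx^3  (order 3).
h: a_k = -2, 10, -17, 35, -319/4, 3853/20, -3867/8, 69753/56, …
ICs: h(0) = -2, h′(0) = 10, h′′(0) = -34.

f: a_k = -2, -2, 1, -1, 5/4, -7/4, 21/8, -33/8, …
g: a_k = 0, 12, -18, 36, -81, 972/5, -486, 8748/7, …
Sum ⇒ L₀ = lclm(L_f,L_g) in ℚ(x)⟨Dx⟩.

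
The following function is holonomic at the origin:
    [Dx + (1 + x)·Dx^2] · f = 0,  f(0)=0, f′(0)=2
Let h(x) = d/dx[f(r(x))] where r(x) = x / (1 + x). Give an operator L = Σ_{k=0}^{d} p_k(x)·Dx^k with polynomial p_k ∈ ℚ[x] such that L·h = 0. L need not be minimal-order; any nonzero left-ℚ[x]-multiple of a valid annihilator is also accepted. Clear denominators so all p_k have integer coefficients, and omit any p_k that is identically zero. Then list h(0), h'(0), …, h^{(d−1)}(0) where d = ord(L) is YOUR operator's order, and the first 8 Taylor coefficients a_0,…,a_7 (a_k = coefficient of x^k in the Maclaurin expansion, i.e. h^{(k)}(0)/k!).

f: a_k = 0, 2, -1, 2/3, -1/2, 2/5, -1/3, 2/7, …
h₀=f(r): pull back L_f along r ⇒ L₀.
h₀' ⇒ L via d/dx closure of L₀.
L = (3 + 4·x) + (1 + 3·x + 2·x^2)·Dx  (order 1).
h: a_k = 2, -6, 14, -30, 62, -126, 254, -510, …
ICs: h(0) = 2.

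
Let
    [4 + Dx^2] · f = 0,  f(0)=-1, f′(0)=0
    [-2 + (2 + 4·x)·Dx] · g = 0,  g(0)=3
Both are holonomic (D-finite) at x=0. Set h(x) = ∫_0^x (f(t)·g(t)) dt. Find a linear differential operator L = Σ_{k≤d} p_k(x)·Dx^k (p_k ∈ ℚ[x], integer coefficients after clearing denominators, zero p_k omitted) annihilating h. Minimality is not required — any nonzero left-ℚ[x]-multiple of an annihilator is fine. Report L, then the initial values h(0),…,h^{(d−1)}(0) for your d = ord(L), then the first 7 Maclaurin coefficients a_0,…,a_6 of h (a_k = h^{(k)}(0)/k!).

L = (7 + 16·x + 16·x^2)·Dx + (-2 - 4·x)·Dx^2 + (1 + 4·x + 4·x^2)·Dx^3  (order 3).
h: a_k = 0, -3, -3/2, 5/2, 9/8, -5/8, -13/48, …
ICs: h(0) = 0, h′(0) = -3, h′′(0) = -3.

f: a_k = -1, 0, 2, 0, -2/3, 0, 4/45, …
g: a_k = 3, 3, -3/2, 3/2, -15/8, 21/8, -63/16, …
h₀=f·g: eliminate ⇒ L₀, order ≤ 2·1.
∫: right-multiply L₀ by Dx.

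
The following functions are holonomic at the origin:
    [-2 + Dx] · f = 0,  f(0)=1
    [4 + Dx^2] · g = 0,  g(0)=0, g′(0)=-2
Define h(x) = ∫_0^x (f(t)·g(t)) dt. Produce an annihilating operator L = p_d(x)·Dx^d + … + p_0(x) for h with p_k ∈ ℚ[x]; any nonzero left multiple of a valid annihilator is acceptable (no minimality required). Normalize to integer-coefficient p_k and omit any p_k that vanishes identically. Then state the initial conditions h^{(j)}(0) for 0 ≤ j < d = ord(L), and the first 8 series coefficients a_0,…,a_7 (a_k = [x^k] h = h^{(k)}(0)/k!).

f: a_k = 1, 2, 2, 4/3, 2/3, 4/15, 4/45, 8/315, …
g: a_k = 0, -2, 0, 4/3, 0, -4/15, 0, 8/315, …
Product ⇒ symmetric product L₀, ord ≤ 2.
h=∫h₀ ⇒ L = L₀·Dx.
L = 8·Dx - 4·Dx^2 + Dx^3  (order 3).
h: a_k = 0, 0, -1, -4/3, -2/3, 0, 8/45, 32/315, …
ICs: h(0) = 0, h′(0) = 0, h′′(0) = -2.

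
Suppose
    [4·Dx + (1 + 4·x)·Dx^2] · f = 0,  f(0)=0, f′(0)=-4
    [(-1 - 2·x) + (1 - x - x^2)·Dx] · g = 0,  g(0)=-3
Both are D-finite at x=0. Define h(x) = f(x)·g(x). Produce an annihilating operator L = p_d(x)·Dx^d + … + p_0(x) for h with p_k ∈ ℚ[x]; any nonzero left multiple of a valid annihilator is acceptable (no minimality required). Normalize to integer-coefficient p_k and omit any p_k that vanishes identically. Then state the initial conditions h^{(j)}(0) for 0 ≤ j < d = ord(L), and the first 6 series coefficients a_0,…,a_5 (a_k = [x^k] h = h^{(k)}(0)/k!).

L = (6 + 16·x) + (-2 + 16·x + 20·x^2)·Dx + (-1 - 3·x + 5·x^2 + 4·x^3)·Dx^2  (order 2).
h: a_k = 0, 12, -12, 64, -140, 2692/5, …
ICs: h(0) = 0, h′(0) = 12.

f: a_k = 0, -4, 8, -64/3, 64, -1024/5, …
g: a_k = -3, -3, -6, -9, -15, -24, …
f·g: L₀ = L_f ⊗_s L_g, ord ≤ 2·1.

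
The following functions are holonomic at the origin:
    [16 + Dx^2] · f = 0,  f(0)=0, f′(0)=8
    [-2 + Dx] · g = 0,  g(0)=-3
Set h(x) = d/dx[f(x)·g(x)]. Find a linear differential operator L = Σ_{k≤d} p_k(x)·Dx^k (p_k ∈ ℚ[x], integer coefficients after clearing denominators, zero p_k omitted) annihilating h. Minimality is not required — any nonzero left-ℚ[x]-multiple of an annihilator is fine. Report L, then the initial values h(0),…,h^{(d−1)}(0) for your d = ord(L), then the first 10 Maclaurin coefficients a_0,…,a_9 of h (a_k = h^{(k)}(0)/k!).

f: a_k = 0, 8, 0, -64/3, 0, 256/15, 0, -2048/315, 0, 4096/2835, …
g: a_k = -3, -6, -6, -4, -2, -4/5, -4/15, -8/105, -2/105, -4/945, …
Sym-product of L_f,L_g gives L₀ (≤ ord 2).
h=h₀': d/dx-closure on L₀ ⇒ L.
L = 20 - 4·Dx + Dx^2  (order 2).
h: a_k = -24, -96, 48, 384, 304, -704/5, -4448/15, -512/5, 5744/105, 49856/945, …
ICs: h(0) = -24, h′(0) = -96.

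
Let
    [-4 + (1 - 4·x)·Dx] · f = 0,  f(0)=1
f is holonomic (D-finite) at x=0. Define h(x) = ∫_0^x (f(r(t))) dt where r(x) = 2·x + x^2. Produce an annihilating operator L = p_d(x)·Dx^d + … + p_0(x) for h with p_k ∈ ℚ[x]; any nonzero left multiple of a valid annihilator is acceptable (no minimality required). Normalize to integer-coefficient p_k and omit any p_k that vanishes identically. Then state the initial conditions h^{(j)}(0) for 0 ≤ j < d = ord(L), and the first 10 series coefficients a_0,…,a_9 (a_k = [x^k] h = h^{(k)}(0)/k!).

L = (8 + 8·x)·Dx + (-1 + 8·x + 4·x^2)·Dx^2  (order 2).
h: a_k = 0, 1, 4, 68/3, 144, 976, 20672/3, 350272/7, 370944, 25141504/9, …
ICs: h(0) = 0, h′(0) = 1.

f: a_k = 1, 4, 16, 64, 256, 1024, 4096, 16384, 65536, 262144, …
Change of var in L_f (x↦r) gives L₀.
Integrate: L := L₀·Dx.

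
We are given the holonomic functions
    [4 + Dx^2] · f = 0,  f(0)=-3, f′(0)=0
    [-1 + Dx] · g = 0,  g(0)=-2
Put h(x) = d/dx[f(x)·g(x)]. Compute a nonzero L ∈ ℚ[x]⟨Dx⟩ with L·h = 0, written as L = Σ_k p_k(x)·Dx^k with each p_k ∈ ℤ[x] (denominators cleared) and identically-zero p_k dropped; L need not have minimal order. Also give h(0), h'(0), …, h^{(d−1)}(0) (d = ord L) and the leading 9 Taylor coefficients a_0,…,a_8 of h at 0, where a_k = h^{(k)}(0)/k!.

L = 5 - 2·Dx + Dx^2  (order 2).
h: a_k = 6, -18, -33, -7, 41/4, 117/20, 29/120, -527/840, -1199/6720, …
ICs: h(0) = 6, h′(0) = -18.

f: a_k = -3, 0, 6, 0, -2, 0, 4/15, 0, -2/105, …
g: a_k = -2, -2, -1, -1/3, -1/12, -1/60, -1/360, -1/2520, -1/20160, …
Product ⇒ symmetric product L₀, ord ≤ 2.
h₀' ⇒ L via d/dx closure of L₀.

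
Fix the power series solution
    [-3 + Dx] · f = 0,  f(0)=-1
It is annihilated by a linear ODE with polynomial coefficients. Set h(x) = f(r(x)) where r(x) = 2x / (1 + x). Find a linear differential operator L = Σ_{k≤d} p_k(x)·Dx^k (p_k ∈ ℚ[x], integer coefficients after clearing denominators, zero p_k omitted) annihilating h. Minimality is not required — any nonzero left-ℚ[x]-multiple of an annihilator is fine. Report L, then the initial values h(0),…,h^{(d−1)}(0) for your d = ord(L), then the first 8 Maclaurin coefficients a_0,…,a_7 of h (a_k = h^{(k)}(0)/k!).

f: a_k = -1, -3, -9/2, -9/2, -27/8, -81/40, -81/80, -243/560, …
f∘r: x↦r, Dx↦Dx/r' in L_f ⇒ L₀.
L = -6 + (1 + 2·x + x^2)·Dx  (order 1).
h: a_k = -1, -6, -12, -6, 6, 6/5, -24/5, 114/35, …
ICs: h(0) = -1.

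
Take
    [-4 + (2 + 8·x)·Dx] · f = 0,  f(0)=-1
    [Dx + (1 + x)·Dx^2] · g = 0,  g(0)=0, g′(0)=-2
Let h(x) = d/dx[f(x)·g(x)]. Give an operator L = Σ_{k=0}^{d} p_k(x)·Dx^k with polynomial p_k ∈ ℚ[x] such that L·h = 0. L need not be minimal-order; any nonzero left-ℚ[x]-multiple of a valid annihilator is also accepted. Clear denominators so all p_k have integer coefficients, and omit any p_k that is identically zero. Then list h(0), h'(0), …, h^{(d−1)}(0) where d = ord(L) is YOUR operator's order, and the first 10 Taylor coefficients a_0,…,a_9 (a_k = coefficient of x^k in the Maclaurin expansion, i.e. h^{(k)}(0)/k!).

L = (-4 + 40·x + 8·x^2) + (28 + 174·x + 264·x^2 + 64·x^3)·Dx + (5 + 47·x + 138·x^2 + 128·x^3 + 32·x^4)·Dx^2  (order 2).
h: a_k = 2, 6, -16, 130/3, -389/3, 2104/5, -21614/15, 536134/105, -259079/14, 4291825/63, …
ICs: h(0) = 2, h′(0) = 6.

f: a_k = -1, -2, 2, -4, 10, -28, 84, -264, 858, -2860, …
g: a_k = 0, -2, 1, -2/3, 1/2, -2/5, 1/3, -2/7, 1/4, -2/9, …
Product ⇒ symmetric product L₀, ord ≤ 2.
Derive L from L₀ (diff closure).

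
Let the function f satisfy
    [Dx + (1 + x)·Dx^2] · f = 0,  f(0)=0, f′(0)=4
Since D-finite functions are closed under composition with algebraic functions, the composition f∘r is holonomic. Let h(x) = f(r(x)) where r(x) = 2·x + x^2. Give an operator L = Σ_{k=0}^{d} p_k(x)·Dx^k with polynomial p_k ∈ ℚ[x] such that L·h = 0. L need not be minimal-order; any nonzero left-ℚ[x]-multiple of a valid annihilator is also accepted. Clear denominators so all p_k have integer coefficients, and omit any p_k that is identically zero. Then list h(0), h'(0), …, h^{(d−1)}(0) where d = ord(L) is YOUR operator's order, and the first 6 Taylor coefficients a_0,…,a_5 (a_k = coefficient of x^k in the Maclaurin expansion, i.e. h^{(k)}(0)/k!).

f: a_k = 0, 4, -2, 4/3, -1, 4/5, …
Substitute x→r, Dx→(1/r')Dx; clear ⇒ L₀.
L = Dx + (1 + x)·Dx^2  (order 2).
h: a_k = 0, 8, -4, 8/3, -2, 8/5, …
ICs: h(0) = 0, h′(0) = 8.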